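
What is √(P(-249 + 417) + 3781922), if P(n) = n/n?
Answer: √3781923 ≈ 1944.7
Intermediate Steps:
P(n) = 1
√(P(-249 + 417) + 3781922) = √(1 + 3781922) = √3781923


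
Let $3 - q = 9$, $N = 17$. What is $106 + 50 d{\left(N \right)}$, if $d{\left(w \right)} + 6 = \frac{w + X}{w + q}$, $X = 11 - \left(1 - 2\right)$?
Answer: $- \frac{684}{11} \approx -62.182$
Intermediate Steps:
$q = -6$ ($q = 3 - 9 = -6$)
$X = 12$ ($X = 11 - \left(1 - 2\right) = 11 - -1 = 11 + 1 = 12$)
$d{\left(w \right)} = -6 + \frac{12 + w}{-6 + w}$ ($d{\left(w \right)} = -6 + \frac{w + 12}{w - 6} = -6 + \frac{12 + w}{-6 + w}$)
$106 + 50 d{\left(N \right)} = 106 + 50 \frac{48 - 85}{-6 + 17} = 106 + 50 \frac{48 - 85}{11} = 106 + 50 \cdot \frac{1}{11} \left(-37\right) = 106 + 50 \left(- \frac{37}{11}\right) = 106 - \frac{1850}{11} = - \frac{684}{11}$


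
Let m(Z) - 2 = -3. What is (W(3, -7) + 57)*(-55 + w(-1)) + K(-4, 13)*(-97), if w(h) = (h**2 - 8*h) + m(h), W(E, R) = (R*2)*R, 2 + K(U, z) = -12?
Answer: -5927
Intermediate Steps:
m(Z) = -1 (m(Z) = 2 - 3 = -1)
K(U, z) = -14 (K(U, z) = -2 - 12 = -14)
W(E, R) = 2*R**2 (W(E, R) = (2*R)*R = 2*R**2)
w(h) = -1 + h**2 - 8*h (w(h) = (h**2 - 8*h) - 1 = -1 + h**2 - 8*h)
(W(3, -7) + 57)*(-55 + w(-1)) + K(-4, 13)*(-97) = (2*(-7)**2 + 57)*(-55 + (-1 + (-1)**2 - 8*(-1))) - 14*(-97) = (2*49 + 57)*(-55 + (-1 + 1 + 8)) + 1358 = (98 + 57)*(-55 + 8) + 1358 = 155*(-47) + 1358 = -7285 + 1358 = -5927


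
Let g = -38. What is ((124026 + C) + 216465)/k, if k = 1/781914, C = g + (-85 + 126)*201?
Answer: 272648720316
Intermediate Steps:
C = 8203 (C = -38 + (-85 + 126)*201 = -38 + 41*201 = -38 + 8241 = 8203)
k = 1/781914 ≈ 1.2789e-6
((124026 + C) + 216465)/k = ((124026 + 8203) + 216465)/(1/781914) = (132229 + 216465)*781914 = 348694*781914 = 272648720316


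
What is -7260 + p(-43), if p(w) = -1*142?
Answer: -7402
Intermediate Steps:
p(w) = -142
-7260 + p(-43) = -7260 - 142 = -7402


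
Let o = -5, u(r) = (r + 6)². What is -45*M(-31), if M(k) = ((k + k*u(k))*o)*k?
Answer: 135356850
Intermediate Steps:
u(r) = (6 + r)²
M(k) = k*(-5*k - 5*k*(6 + k)²) (M(k) = ((k + k*(6 + k)²)*(-5))*k = (-5*k - 5*k*(6 + k)²)*k = k*(-5*k - 5*k*(6 + k)²))
-45*M(-31) = -225*(-31)²*(-1 - (6 - 31)²) = -225*961*(-1 - 1*(-25)²) = -225*961*(-1 - 1*625) = -225*961*(-1 - 625) = -225*961*(-626) = -45*(-3007930) = 135356850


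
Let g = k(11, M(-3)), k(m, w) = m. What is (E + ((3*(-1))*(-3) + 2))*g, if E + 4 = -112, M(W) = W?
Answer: -1155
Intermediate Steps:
E = -116 (E = -4 - 112 = -116)
g = 11
(E + ((3*(-1))*(-3) + 2))*g = (-116 + ((3*(-1))*(-3) + 2))*11 = (-116 + (-3*(-3) + 2))*11 = (-116 + (9 + 2))*11 = (-116 + 11)*11 = -105*11 = -1155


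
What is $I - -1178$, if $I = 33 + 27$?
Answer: $1238$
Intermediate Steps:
$I = 60$
$I - -1178 = 60 - -1178 = 60 + 1178 = 1238$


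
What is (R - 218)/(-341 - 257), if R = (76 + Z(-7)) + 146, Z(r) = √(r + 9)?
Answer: -2/299 - √2/598 ≈ -0.0090539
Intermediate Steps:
Z(r) = √(9 + r)
R = 222 + √2 (R = (76 + √(9 - 7)) + 146 = (76 + √2) + 146 = 222 + √2 ≈ 223.41)
(R - 218)/(-341 - 257) = ((222 + √2) - 218)/(-341 - 257) = (4 + √2)/(-598) = (4 + √2)*(-1/598) = -2/299 - √2/598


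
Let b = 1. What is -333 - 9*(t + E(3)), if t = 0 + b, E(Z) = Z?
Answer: -369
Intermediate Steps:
t = 1 (t = 0 + 1 = 1)
-333 - 9*(t + E(3)) = -333 - 9*(1 + 3) = -333 - 9*4 = -333 - 36 = -369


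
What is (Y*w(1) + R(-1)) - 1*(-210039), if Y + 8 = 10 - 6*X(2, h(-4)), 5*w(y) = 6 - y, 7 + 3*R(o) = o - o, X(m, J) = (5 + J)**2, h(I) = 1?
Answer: 629468/3 ≈ 2.0982e+5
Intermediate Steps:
R(o) = -7/3 (R(o) = -7/3 + (o - o)/3 = -7/3 + (1/3)*0 = -7/3 + 0 = -7/3)
w(y) = 6/5 - y/5 (w(y) = (6 - y)/5 = 6/5 - y/5)
Y = -214 (Y = -8 + (10 - 6*(5 + 1)**2) = -8 + (10 - 6*6**2) = -8 + (10 - 6*36) = -8 + (10 - 216) = -8 - 206 = -214)
(Y*w(1) + R(-1)) - 1*(-210039) = (-214*(6/5 - 1/5*1) - 7/3) - 1*(-210039) = (-214*(6/5 - 1/5) - 7/3) + 210039 = (-214*1 - 7/3) + 210039 = (-214 - 7/3) + 210039 = -649/3 + 210039 = 629468/3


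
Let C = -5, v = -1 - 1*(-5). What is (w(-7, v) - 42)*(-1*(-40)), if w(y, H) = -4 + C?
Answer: -2040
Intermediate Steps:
v = 4 (v = -1 + 5 = 4)
w(y, H) = -9 (w(y, H) = -4 - 5 = -9)
(w(-7, v) - 42)*(-1*(-40)) = (-9 - 42)*(-1*(-40)) = -51*40 = -2040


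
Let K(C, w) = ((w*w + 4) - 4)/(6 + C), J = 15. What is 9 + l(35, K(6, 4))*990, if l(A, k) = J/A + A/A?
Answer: 9963/7 ≈ 1423.3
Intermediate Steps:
K(C, w) = w²/(6 + C) (K(C, w) = ((w² + 4) - 4)/(6 + C) = ((4 + w²) - 4)/(6 + C) = w²/(6 + C))
l(A, k) = 1 + 15/A (l(A, k) = 15/A + A/A = 15/A + 1 = 1 + 15/A)
9 + l(35, K(6, 4))*990 = 9 + ((15 + 35)/35)*990 = 9 + ((1/35)*50)*990 = 9 + (10/7)*990 = 9 + 9900/7 = 9963/7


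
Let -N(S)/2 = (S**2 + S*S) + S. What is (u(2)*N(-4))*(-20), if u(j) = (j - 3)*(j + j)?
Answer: -4480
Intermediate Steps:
u(j) = 2*j*(-3 + j) (u(j) = (-3 + j)*(2*j) = 2*j*(-3 + j))
N(S) = -4*S**2 - 2*S (N(S) = -2*((S**2 + S*S) + S) = -2*((S**2 + S**2) + S) = -2*(2*S**2 + S) = -2*(S + 2*S**2) = -4*S**2 - 2*S)
(u(2)*N(-4))*(-20) = ((2*2*(-3 + 2))*(-2*(-4)*(1 + 2*(-4))))*(-20) = ((2*2*(-1))*(-2*(-4)*(1 - 8)))*(-20) = -(-8)*(-4)*(-7)*(-20) = -4*(-56)*(-20) = 224*(-20) = -4480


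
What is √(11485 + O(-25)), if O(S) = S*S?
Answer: √12110 ≈ 110.05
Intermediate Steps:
O(S) = S²
√(11485 + O(-25)) = √(11485 + (-25)²) = √(11485 + 625) = √12110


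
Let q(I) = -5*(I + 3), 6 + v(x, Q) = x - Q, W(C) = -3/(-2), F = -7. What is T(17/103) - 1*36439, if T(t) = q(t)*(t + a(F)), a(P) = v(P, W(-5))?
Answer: -384174656/10609 ≈ -36212.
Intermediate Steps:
W(C) = 3/2 (W(C) = -3*(-1/2) = 3/2)
v(x, Q) = -6 + x - Q (v(x, Q) = -6 + (x - Q) = -6 + x - Q)
a(P) = -15/2 + P (a(P) = -6 + P - 1*3/2 = -6 + P - 3/2 = -15/2 + P)
q(I) = -15 - 5*I (q(I) = -5*(3 + I) = -15 - 5*I)
T(t) = (-15 - 5*t)*(-29/2 + t) (T(t) = (-15 - 5*t)*(t + (-15/2 - 7)) = (-15 - 5*t)*(t - 29/2) = (-15 - 5*t)*(-29/2 + t))
T(17/103) - 1*36439 = (435/2 - 5*(17/103)**2 + 115*(17/103)/2) - 1*36439 = (435/2 - 5*(17*(1/103))**2 + 115*(17*(1/103))/2) - 36439 = (435/2 - 5*(17/103)**2 + (115/2)*(17/103)) - 36439 = (435/2 - 5*289/10609 + 1955/206) - 36439 = (435/2 - 1445/10609 + 1955/206) - 36439 = 2406695/10609 - 36439 = -384174656/10609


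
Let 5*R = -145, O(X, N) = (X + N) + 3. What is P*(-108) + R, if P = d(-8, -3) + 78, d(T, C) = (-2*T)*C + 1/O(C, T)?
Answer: -6511/2 ≈ -3255.5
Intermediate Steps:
O(X, N) = 3 + N + X (O(X, N) = (N + X) + 3 = 3 + N + X)
R = -29 (R = (1/5)*(-145) = -29)
d(T, C) = 1/(3 + C + T) - 2*C*T (d(T, C) = (-2*T)*C + 1/(3 + T + C) = -2*C*T + 1/(3 + C + T) = 1/(3 + C + T) - 2*C*T)
P = 239/8 (P = (1 - 2*(-3)*(-8)*(3 - 3 - 8))/(3 - 3 - 8) + 78 = (1 - 2*(-3)*(-8)*(-8))/(-8) + 78 = -(1 + 384)/8 + 78 = -1/8*385 + 78 = -385/8 + 78 = 239/8 ≈ 29.875)
P*(-108) + R = (239/8)*(-108) - 29 = -6453/2 - 29 = -6511/2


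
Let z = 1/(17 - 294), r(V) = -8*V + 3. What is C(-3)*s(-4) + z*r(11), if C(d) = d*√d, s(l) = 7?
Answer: 85/277 - 21*I*√3 ≈ 0.30686 - 36.373*I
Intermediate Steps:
r(V) = 3 - 8*V
C(d) = d^(3/2)
z = -1/277 (z = 1/(-277) = -1/277 ≈ -0.0036101)
C(-3)*s(-4) + z*r(11) = (-3)^(3/2)*7 - (3 - 8*11)/277 = -3*I*√3*7 - (3 - 88)/277 = -21*I*√3 - 1/277*(-85) = -21*I*√3 + 85/277 = 85/277 - 21*I*√3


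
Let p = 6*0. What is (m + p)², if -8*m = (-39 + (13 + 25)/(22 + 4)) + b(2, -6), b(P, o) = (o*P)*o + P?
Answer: 56169/2704 ≈ 20.773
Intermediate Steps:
b(P, o) = P + P*o² (b(P, o) = (P*o)*o + P = P*o² + P = P + P*o²)
p = 0
m = -237/52 (m = -((-39 + (13 + 25)/(22 + 4)) + 2*(1 + (-6)²))/8 = -((-39 + 38/26) + 2*(1 + 36))/8 = -((-39 + 38*(1/26)) + 2*37)/8 = -((-39 + 19/13) + 74)/8 = -(-488/13 + 74)/8 = -⅛*474/13 = -237/52 ≈ -4.5577)
(m + p)² = (-237/52 + 0)² = (-237/52)² = 56169/2704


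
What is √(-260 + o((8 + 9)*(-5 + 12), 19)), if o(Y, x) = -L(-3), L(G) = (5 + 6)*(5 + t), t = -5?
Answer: 2*I*√65 ≈ 16.125*I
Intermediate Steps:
L(G) = 0 (L(G) = (5 + 6)*(5 - 5) = 11*0 = 0)
o(Y, x) = 0 (o(Y, x) = -1*0 = 0)
√(-260 + o((8 + 9)*(-5 + 12), 19)) = √(-260 + 0) = √(-260) = 2*I*√65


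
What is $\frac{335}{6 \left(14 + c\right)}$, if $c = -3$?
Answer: $\frac{335}{66} \approx 5.0758$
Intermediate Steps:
$\frac{335}{6 \left(14 + c\right)} = \frac{335}{6 \left(14 - 3\right)} = \frac{335}{6 \cdot 11} = \frac{335}{66}$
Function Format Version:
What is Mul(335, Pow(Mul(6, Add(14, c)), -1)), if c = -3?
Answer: Rational(335, 66) ≈ 5.0758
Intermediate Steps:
Mul(335, Pow(Mul(6, Add(14, c)), -1)) = Mul(335, Pow(Mul(6, Add(14, -3)), -1)) = Mul(335, Pow(Mul(6, 11), -1)) = Mul(335, Pow(66, -1)) = Mul(335, Rational(1, 66)) = Rational(335, 66)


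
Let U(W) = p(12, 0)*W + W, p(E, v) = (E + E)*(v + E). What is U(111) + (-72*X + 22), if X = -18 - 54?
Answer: 37285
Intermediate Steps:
X = -72
p(E, v) = 2*E*(E + v) (p(E, v) = (2*E)*(E + v) = 2*E*(E + v))
U(W) = 289*W (U(W) = (2*12*(12 + 0))*W + W = (2*12*12)*W + W = 288*W + W = 289*W)
U(111) + (-72*X + 22) = 289*111 + (-72*(-72) + 22) = 32079 + (5184 + 22) = 32079 + 5206 = 37285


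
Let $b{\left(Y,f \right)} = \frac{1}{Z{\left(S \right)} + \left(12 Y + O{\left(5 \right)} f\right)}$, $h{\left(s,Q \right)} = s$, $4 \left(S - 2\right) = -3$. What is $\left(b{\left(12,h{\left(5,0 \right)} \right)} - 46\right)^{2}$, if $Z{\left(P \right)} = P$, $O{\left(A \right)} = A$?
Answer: $\frac{981067684}{463761} \approx 2115.5$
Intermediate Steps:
$S = \frac{5}{4}$ ($S = 2 + \frac{1}{4} \left(-3\right) = 2 - \frac{3}{4} = \frac{5}{4} \approx 1.25$)
$b{\left(Y,f \right)} = \frac{1}{\frac{5}{4} + 5 f + 12 Y}$ ($b{\left(Y,f \right)} = \frac{1}{\frac{5}{4} + \left(12 Y + 5 f\right)} = \frac{1}{\frac{5}{4} + \left(5 f + 12 Y\right)} = \frac{1}{\frac{5}{4} + 5 f + 12 Y}$)
$\left(b{\left(12,h{\left(5,0 \right)} \right)} - 46\right)^{2} = \left(\frac{4}{5 + 20 \cdot 5 + 48 \cdot 12} - 46\right)^{2} = \left(\frac{4}{5 + 100 + 576} - 46\right)^{2} = \left(\frac{4}{681} - 46\right)^{2} = \left(- \frac{31322}{681}\right)^{2} = \frac{981067684}{463761}$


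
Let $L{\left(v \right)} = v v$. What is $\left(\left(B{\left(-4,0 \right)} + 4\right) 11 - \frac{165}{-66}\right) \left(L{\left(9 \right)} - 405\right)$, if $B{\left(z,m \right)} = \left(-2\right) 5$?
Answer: $20574$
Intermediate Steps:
$B{\left(z,m \right)} = -10$
$L{\left(v \right)} = v^{2}$
$\left(\left(B{\left(-4,0 \right)} + 4\right) 11 - \frac{165}{-66}\right) \left(L{\left(9 \right)} - 405\right) = \left(\left(-10 + 4\right) 11 - \frac{165}{-66}\right) \left(9^{2} - 405\right) = \left(\left(-6\right) 11 - - \frac{5}{2}\right) \left(81 - 405\right) = \left(-66 + \frac{5}{2}\right) \left(-324\right) = \left(- \frac{127}{2}\right) \left(-324\right) = 20574$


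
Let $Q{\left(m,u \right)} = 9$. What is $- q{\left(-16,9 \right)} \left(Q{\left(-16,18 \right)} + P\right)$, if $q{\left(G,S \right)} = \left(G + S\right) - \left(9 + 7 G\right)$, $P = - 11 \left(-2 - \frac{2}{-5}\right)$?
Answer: $- \frac{12768}{5} \approx -2553.6$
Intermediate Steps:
$P = \frac{88}{5}$ ($P = - 11 \left(-2 - - \frac{2}{5}\right) = - 11 \left(-2 + \frac{2}{5}\right) = \left(-11\right) \left(- \frac{8}{5}\right) = \frac{88}{5} \approx 17.6$)
$q{\left(G,S \right)} = -9 + S - 6 G$ ($q{\left(G,S \right)} = \left(G + S\right) - \left(9 + 7 G\right) = -9 + S - 6 G$)
$- q{\left(-16,9 \right)} \left(Q{\left(-16,18 \right)} + P\right) = - \left(-9 + 9 - -96\right) \left(9 + \frac{88}{5}\right) = - \frac{\left(-9 + 9 + 96\right) 133}{5} = - \frac{96 \cdot 133}{5} = \left(-1\right) \frac{12768}{5} = - \frac{12768}{5}$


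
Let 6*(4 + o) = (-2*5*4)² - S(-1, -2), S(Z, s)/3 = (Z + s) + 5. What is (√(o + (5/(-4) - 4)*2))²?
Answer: 1507/6 ≈ 251.17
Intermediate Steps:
S(Z, s) = 15 + 3*Z + 3*s (S(Z, s) = 3*((Z + s) + 5) = 3*(5 + Z + s) = 15 + 3*Z + 3*s)
o = 785/3 (o = -4 + ((-2*5*4)² - (15 + 3*(-1) + 3*(-2)))/6 = -4 + ((-10*4)² - (15 - 3 - 6))/6 = -4 + ((-40)² - 1*6)/6 = -4 + (1600 - 6)/6 = -4 + (⅙)*1594 = -4 + 797/3 = 785/3 ≈ 261.67)
(√(o + (5/(-4) - 4)*2))² = (√(785/3 + (5/(-4) - 4)*2))² = (√(785/3 + (5*(-¼) - 4)*2))² = (√(785/3 + (-5/4 - 4)*2))² = (√(785/3 - 21/4*2))² = (√(785/3 - 21/2))² = (√(1507/6))² = (√9042/6)² = 1507/6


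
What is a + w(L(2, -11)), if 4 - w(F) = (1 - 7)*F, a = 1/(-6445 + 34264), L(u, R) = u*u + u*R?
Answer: -2893175/27819 ≈ -104.00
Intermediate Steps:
L(u, R) = u**2 + R*u
a = 1/27819 ≈ 3.5947e-5
w(F) = 4 + 6*F (w(F) = 4 - (1 - 7)*F = 4 - (-6)*F = 4 + 6*F)
a + w(L(2, -11)) = 1/27819 + (4 + 6*(2*(-11 + 2))) = 1/27819 + (4 + 6*(2*(-9))) = 1/27819 + (4 + 6*(-18)) = 1/27819 + (4 - 108) = 1/27819 - 104 = -2893175/27819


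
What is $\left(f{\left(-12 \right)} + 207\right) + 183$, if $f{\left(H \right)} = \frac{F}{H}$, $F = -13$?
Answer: $\frac{4693}{12} \approx 391.08$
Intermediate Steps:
$f{\left(H \right)} = - \frac{13}{H}$
$\left(f{\left(-12 \right)} + 207\right) + 183 = \left(- \frac{13}{-12} + 207\right) + 183 = \left(\left(-13\right) \left(- \frac{1}{12}\right) + 207\right) + 183 = \left(\frac{13}{12} + 207\right) + 183 = \frac{2497}{12} + 183 = \frac{4693}{12}$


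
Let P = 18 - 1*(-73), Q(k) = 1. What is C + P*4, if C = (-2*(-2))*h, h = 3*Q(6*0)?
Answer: 376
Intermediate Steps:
h = 3 (h = 3*1 = 3)
P = 91 (P = 18 + 73 = 91)
C = 12 (C = -2*(-2)*3 = 4*3 = 12)
C + P*4 = 12 + 91*4 = 12 + 364 = 376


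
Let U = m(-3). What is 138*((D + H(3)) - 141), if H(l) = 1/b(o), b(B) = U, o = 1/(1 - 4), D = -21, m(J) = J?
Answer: -22402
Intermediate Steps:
U = -3
o = -⅓ (o = 1/(-3) = -⅓ ≈ -0.33333)
b(B) = -3
H(l) = -⅓ (H(l) = 1/(-3) = -⅓)
138*((D + H(3)) - 141) = 138*((-21 - ⅓) - 141) = 138*(-64/3 - 141) = 138*(-487/3) = -22402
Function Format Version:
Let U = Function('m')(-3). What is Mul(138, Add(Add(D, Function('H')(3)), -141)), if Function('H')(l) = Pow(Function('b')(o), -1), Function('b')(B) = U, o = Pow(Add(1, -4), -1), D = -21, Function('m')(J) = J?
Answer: -22402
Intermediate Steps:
U = -3
o = Rational(-1, 3) (o = Pow(-3, -1) = Rational(-1, 3) ≈ -0.33333)
Function('b')(B) = -3
Function('H')(l) = Rational(-1, 3) (Function('H')(l) = Pow(-3, -1) = Rational(-1, 3))
Mul(138, Add(Add(D, Function('H')(3)), -141)) = Mul(138, Add(Add(-21, Rational(-1, 3)), -141)) = Mul(138, Add(Rational(-64, 3), -141)) = Mul(138, Rational(-487, 3)) = -22402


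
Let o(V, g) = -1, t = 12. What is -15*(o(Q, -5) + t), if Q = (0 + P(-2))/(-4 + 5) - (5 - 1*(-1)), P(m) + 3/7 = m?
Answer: -165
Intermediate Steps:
P(m) = -3/7 + m
Q = -59/7 (Q = (0 + (-3/7 - 2))/(-4 + 5) - (5 - 1*(-1)) = (0 - 17/7)/1 - (5 + 1) = -17/7*1 - 1*6 = -17/7 - 6 = -59/7 ≈ -8.4286)
-15*(o(Q, -5) + t) = -15*(-1 + 12) = -15*11 = -165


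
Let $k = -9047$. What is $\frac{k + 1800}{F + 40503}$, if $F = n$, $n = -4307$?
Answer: $- \frac{7247}{36196} \approx -0.20022$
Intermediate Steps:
$F = -4307$
$\frac{k + 1800}{F + 40503} = \frac{-9047 + 1800}{-4307 + 40503} = - \frac{7247}{36196}$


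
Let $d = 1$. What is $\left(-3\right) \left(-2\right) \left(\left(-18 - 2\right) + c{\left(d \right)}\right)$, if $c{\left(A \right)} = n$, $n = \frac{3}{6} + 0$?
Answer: $-117$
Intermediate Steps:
$n = \frac{1}{2}$ ($n = 3 \cdot \frac{1}{6} + 0 = \frac{1}{2} + 0 = \frac{1}{2} \approx 0.5$)
$c{\left(A \right)} = \frac{1}{2}$
$\left(-3\right) \left(-2\right) \left(\left(-18 - 2\right) + c{\left(d \right)}\right) = \left(-3\right) \left(-2\right) \left(\left(-18 - 2\right) + \frac{1}{2}\right) = 6 \left(\left(-18 - 2\right) + \frac{1}{2}\right) = 6 \left(-20 + \frac{1}{2}\right) = 6 \left(- \frac{39}{2}\right) = -117$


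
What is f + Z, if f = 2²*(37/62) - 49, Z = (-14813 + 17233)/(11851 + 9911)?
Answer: -505985/10881 ≈ -46.502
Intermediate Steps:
Z = 1210/10881 (Z = 2420/21762 = 2420*(1/21762) = 1210/10881 ≈ 0.11120)
f = -1445/31 (f = 4*(37*(1/62)) - 49 = 4*(37/62) - 49 = 74/31 - 49 = -1445/31 ≈ -46.613)
f + Z = -1445/31 + 1210/10881 = -505985/10881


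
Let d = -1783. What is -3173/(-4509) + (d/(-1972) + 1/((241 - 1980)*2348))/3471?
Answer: 22134121554151/31442112791622 ≈ 0.70396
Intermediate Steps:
-3173/(-4509) + (d/(-1972) + 1/((241 - 1980)*2348))/3471 = -3173/(-4509) + (-1783/(-1972) + 1/((241 - 1980)*2348))/3471 = -3173*(-1/4509) + (-1783*(-1/1972) + (1/2348)/(-1739))*(1/3471) = 19/27 + (1783/1972 - 1/1739*1/2348)*(1/3471) = 19/27 + (1783/1972 - 1/4083172)*(1/3471) = 19/27 + (910036713/1006501898)*(1/3471) = 19/27 + 303345571/1164522695986 = 22134121554151/31442112791622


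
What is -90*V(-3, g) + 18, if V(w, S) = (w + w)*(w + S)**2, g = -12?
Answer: 121518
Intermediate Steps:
V(w, S) = 2*w*(S + w)**2 (V(w, S) = (2*w)*(S + w)**2 = 2*w*(S + w)**2)
-90*V(-3, g) + 18 = -180*(-3)*(-12 - 3)**2 + 18 = -180*(-3)*(-15)**2 + 18 = -180*(-3)*225 + 18 = -90*(-1350) + 18 = 121500 + 18 = 121518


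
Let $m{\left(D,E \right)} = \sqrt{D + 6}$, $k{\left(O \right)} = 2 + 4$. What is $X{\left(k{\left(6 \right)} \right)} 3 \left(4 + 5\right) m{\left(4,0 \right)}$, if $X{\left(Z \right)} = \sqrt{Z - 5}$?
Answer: $27 \sqrt{10} \approx 85.381$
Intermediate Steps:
$k{\left(O \right)} = 6$
$X{\left(Z \right)} = \sqrt{-5 + Z}$
$m{\left(D,E \right)} = \sqrt{6 + D}$
$X{\left(k{\left(6 \right)} \right)} 3 \left(4 + 5\right) m{\left(4,0 \right)} = \sqrt{-5 + 6} \cdot 3 \left(4 + 5\right) \sqrt{6 + 4} = \sqrt{1} \cdot 3 \cdot 9 \sqrt{10} = 1 \cdot 3 \cdot 9 \sqrt{10} = 3 \cdot 9 \sqrt{10} = 27 \sqrt{10}$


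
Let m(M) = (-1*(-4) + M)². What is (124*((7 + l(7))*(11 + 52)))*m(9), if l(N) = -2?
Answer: 6601140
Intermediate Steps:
m(M) = (4 + M)²
(124*((7 + l(7))*(11 + 52)))*m(9) = (124*((7 - 2)*(11 + 52)))*(4 + 9)² = (124*(5*63))*13² = (124*315)*169 = 39060*169 = 6601140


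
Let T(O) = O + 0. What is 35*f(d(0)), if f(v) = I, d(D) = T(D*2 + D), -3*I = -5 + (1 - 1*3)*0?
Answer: 175/3 ≈ 58.333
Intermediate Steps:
T(O) = O
I = 5/3 (I = -(-5 + (1 - 1*3)*0)/3 = -(-5 + (1 - 3)*0)/3 = -(-5 - 2*0)/3 = -(-5 + 0)/3 = -1/3*(-5) = 5/3 ≈ 1.6667)
d(D) = 3*D (d(D) = D*2 + D = 2*D + D = 3*D)
f(v) = 5/3
35*f(d(0)) = 35*(5/3) = 175/3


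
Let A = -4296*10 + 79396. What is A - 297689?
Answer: -261253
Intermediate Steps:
A = 36436 (A = -42960 + 79396 = 36436)
A - 297689 = 36436 - 297689 = -261253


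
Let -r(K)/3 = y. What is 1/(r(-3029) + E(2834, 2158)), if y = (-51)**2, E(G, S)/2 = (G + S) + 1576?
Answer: 1/5333 ≈ 0.00018751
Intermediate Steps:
E(G, S) = 3152 + 2*G + 2*S (E(G, S) = 2*((G + S) + 1576) = 2*(1576 + G + S) = 3152 + 2*G + 2*S)
y = 2601
r(K) = -7803 (r(K) = -3*2601 = -7803)
1/(r(-3029) + E(2834, 2158)) = 1/(-7803 + (3152 + 2*2834 + 2*2158)) = 1/(-7803 + (3152 + 5668 + 4316)) = 1/(-7803 + 13136) = 1/5333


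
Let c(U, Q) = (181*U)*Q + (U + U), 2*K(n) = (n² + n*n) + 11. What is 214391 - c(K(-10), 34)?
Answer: -435067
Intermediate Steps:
K(n) = 11/2 + n² (K(n) = ((n² + n*n) + 11)/2 = ((n² + n²) + 11)/2 = (2*n² + 11)/2 = (11 + 2*n²)/2 = 11/2 + n²)
c(U, Q) = 2*U + 181*Q*U (c(U, Q) = 181*Q*U + 2*U = 2*U + 181*Q*U)
214391 - c(K(-10), 34) = 214391 - (11/2 + (-10)²)*(2 + 181*34) = 214391 - (11/2 + 100)*(2 + 6154) = 214391 - 211*6156/2 = 214391 - 1*649458 = 214391 - 649458 = -435067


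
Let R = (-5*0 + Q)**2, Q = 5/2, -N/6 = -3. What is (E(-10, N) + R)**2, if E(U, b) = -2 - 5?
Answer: 9/16 ≈ 0.56250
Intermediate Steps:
N = 18 (N = -6*(-3) = 18)
E(U, b) = -7
Q = 5/2 (Q = 5*(1/2) = 5/2 ≈ 2.5000)
R = 25/4 (R = (-5*0 + 5/2)**2 = (0 + 5/2)**2 = (5/2)**2 = 25/4 ≈ 6.2500)
(E(-10, N) + R)**2 = (-7 + 25/4)**2 = (-3/4)**2 = 9/16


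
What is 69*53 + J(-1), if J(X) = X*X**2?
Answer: 3656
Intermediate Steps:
J(X) = X**3
69*53 + J(-1) = 69*53 + (-1)**3 = 3657 - 1 = 3656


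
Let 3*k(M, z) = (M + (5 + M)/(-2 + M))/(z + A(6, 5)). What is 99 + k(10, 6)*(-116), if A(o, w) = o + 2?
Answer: 5561/84 ≈ 66.202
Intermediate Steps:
A(o, w) = 2 + o
k(M, z) = (M + (5 + M)/(-2 + M))/(3*(8 + z)) (k(M, z) = ((M + (5 + M)/(-2 + M))/(z + (2 + 6)))/3 = ((M + (5 + M)/(-2 + M))/(z + 8))/3 = ((M + (5 + M)/(-2 + M))/(8 + z))/3 = (M + (5 + M)/(-2 + M))/(3*(8 + z)))
99 + k(10, 6)*(-116) = 99 + ((5 + 10² - 1*10)/(3*(-16 - 2*6 + 8*10 + 10*6)))*(-116) = 99 + ((5 + 100 - 10)/(3*(-16 - 12 + 80 + 60)))*(-116) = 99 + ((⅓)*95/112)*(-116) = 99 + ((⅓)*(1/112)*95)*(-116) = 99 + (95/336)*(-116) = 99 - 2755/84 = 5561/84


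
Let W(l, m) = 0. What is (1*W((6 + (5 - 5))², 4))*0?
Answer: 0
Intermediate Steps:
(1*W((6 + (5 - 5))², 4))*0 = (1*0)*0 = 0*0 = 0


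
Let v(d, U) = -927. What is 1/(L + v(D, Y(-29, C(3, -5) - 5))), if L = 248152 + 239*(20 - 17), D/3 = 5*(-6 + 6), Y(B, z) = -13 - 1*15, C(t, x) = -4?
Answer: 1/247942 ≈ 4.0332e-6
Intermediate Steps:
Y(B, z) = -28 (Y(B, z) = -13 - 15 = -28)
D = 0 (D = 3*(5*(-6 + 6)) = 3*(5*0) = 3*0 = 0)
L = 248869 (L = 248152 + 239*3 = 248152 + 717 = 248869)
1/(L + v(D, Y(-29, C(3, -5) - 5))) = 1/(248869 - 927) = 1/247942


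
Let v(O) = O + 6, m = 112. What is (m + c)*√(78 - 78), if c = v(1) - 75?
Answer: 0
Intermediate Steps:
v(O) = 6 + O
c = -68 (c = (6 + 1) - 75 = 7 - 75 = -68)
(m + c)*√(78 - 78) = (112 - 68)*√(78 - 78) = 44*√0 = 44*0 = 0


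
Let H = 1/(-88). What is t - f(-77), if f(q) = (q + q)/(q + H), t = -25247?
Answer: -171112471/6777 ≈ -25249.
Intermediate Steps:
H = -1/88 ≈ -0.011364
f(q) = 2*q/(-1/88 + q) (f(q) = (q + q)/(q - 1/88) = (2*q)/(-1/88 + q) = 2*q/(-1/88 + q))
t - f(-77) = -25247 - 176*(-77)/(-1 + 88*(-77)) = -25247 - 176*(-77)/(-1 - 6776) = -25247 - 176*(-77)/(-6777) = -25247 - 176*(-77)*(-1)/6777 = -25247 - 1*13552/6777 = -25247 - 13552/6777 = -171112471/6777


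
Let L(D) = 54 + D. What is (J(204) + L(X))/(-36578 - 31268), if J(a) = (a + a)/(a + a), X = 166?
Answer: -221/67846 ≈ -0.0032574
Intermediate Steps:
J(a) = 1 (J(a) = (2*a)/((2*a)) = (2*a)*(1/(2*a)) = 1)
(J(204) + L(X))/(-36578 - 31268) = (1 + (54 + 166))/(-36578 - 31268) = (1 + 220)/(-67846) = 221*(-1/67846) = -221/67846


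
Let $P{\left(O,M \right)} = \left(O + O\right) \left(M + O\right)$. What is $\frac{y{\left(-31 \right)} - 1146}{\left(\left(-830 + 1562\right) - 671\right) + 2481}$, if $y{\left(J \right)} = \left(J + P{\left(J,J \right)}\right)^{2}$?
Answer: $\frac{14537823}{2542} \approx 5719.0$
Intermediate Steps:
$P{\left(O,M \right)} = 2 O \left(M + O\right)$
$y{\left(J \right)} = \left(J + 4 J^{2}\right)^{2}$ ($y{\left(J \right)} = \left(J + 2 J \left(J + J\right)\right)^{2} = \left(J + 2 J 2 J\right)^{2} = \left(J + 4 J^{2}\right)^{2}$)
$\frac{y{\left(-31 \right)} - 1146}{\left(\left(-830 + 1562\right) - 671\right) + 2481} = \frac{\left(-31\right)^{2} \left(1 + 4 \left(-31\right)\right)^{2} - 1146}{\left(\left(-830 + 1562\right) - 671\right) + 2481} = \frac{961 \left(1 - 124\right)^{2} - 1146}{\left(732 - 671\right) + 2481} = \frac{961 \left(-123\right)^{2} - 1146}{61 + 2481} = \frac{961 \cdot 15129 - 1146}{2542} = \left(14538969 - 1146\right) \frac{1}{2542} = 14537823 \cdot \frac{1}{2542} = \frac{14537823}{2542}$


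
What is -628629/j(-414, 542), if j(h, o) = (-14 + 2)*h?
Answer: -209543/1656 ≈ -126.54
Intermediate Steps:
j(h, o) = -12*h
-628629/j(-414, 542) = -628629/((-12*(-414))) = -628629/4968 = -628629*1/4968 = -209543/1656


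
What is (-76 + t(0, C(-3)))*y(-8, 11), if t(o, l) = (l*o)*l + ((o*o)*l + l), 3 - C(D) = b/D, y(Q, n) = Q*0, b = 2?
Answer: 0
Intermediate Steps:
y(Q, n) = 0
C(D) = 3 - 2/D
t(o, l) = l + l*o**2 + o*l**2 (t(o, l) = o*l**2 + (o**2*l + l) = o*l**2 + (l*o**2 + l) = o*l**2 + (l + l*o**2) = l + l*o**2 + o*l**2)
(-76 + t(0, C(-3)))*y(-8, 11) = (-76 + (3 - 2/(-3))*(1 + 0**2 + (3 - 2/(-3))*0))*0 = (-76 + (3 - 2*(-1/3))*(1 + 0 + (3 - 2*(-1/3))*0))*0 = (-76 + (3 + 2/3)*(1 + 0 + (3 + 2/3)*0))*0 = (-76 + 11*(1 + 0 + (11/3)*0)/3)*0 = (-76 + 11*(1 + 0 + 0)/3)*0 = (-76 + (11/3)*1)*0 = (-76 + 11/3)*0 = -217/3*0 = 0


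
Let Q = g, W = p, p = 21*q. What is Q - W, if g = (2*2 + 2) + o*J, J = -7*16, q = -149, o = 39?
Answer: -1233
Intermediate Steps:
J = -112
p = -3129 (p = 21*(-149) = -3129)
W = -3129
g = -4362 (g = (2*2 + 2) + 39*(-112) = (4 + 2) - 4368 = 6 - 4368 = -4362)
Q = -4362
Q - W = -4362 - 1*(-3129) = -4362 + 3129 = -1233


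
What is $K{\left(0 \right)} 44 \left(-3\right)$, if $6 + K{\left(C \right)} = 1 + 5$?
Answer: $0$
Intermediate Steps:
$K{\left(C \right)} = 0$ ($K{\left(C \right)} = -6 + \left(1 + 5\right) = -6 + 6 = 0$)
$K{\left(0 \right)} 44 \left(-3\right) = 0 \cdot 44 \left(-3\right) = 0 \left(-3\right) = 0$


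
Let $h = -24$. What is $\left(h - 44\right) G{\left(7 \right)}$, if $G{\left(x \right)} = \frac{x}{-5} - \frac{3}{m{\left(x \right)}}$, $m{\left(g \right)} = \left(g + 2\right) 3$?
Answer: $\frac{4624}{45} \approx 102.76$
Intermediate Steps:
$m{\left(g \right)} = 6 + 3 g$ ($m{\left(g \right)} = \left(2 + g\right) 3 = 6 + 3 g$)
$G{\left(x \right)} = - \frac{3}{6 + 3 x} - \frac{x}{5}$ ($G{\left(x \right)} = \frac{x}{-5} - \frac{3}{6 + 3 x} = x \left(- \frac{1}{5}\right) - \frac{3}{6 + 3 x} = - \frac{x}{5} - \frac{3}{6 + 3 x} = - \frac{3}{6 + 3 x} - \frac{x}{5}$)
$\left(h - 44\right) G{\left(7 \right)} = \left(-24 - 44\right) \frac{-5 - 7 \left(2 + 7\right)}{5 \left(2 + 7\right)} = - 68 \frac{-5 - 7 \cdot 9}{5 \cdot 9} = - 68 \cdot \frac{1}{5} \cdot \frac{1}{9} \left(-5 - 63\right) = - 68 \cdot \frac{1}{5} \cdot \frac{1}{9} \left(-68\right) = \left(-68\right) \left(- \frac{68}{45}\right) = \frac{4624}{45}$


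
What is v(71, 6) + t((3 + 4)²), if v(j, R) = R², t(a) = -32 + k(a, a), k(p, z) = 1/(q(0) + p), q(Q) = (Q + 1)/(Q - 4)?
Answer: 784/195 ≈ 4.0205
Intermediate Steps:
q(Q) = (1 + Q)/(-4 + Q)
k(p, z) = 1/(-¼ + p) (k(p, z) = 1/((1 + 0)/(-4 + 0) + p) = 1/(1/(-4) + p) = 1/(-¼*1 + p) = 1/(-¼ + p))
t(a) = -32 + 4/(-1 + 4*a)
v(71, 6) + t((3 + 4)²) = 6² + 4*(9 - 32*(3 + 4)²)/(-1 + 4*(3 + 4)²) = 36 + 4*(9 - 32*7²)/(-1 + 4*7²) = 36 + 4*(9 - 32*49)/(-1 + 4*49) = 36 + 4*(9 - 1568)/(-1 + 196) = 36 + 4*(-1559)/195 = 36 + 4*(1/195)*(-1559) = 36 - 6236/195 = 784/195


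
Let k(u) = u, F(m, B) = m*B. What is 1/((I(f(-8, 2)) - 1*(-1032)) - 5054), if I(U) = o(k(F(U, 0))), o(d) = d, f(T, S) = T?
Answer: -1/4022 ≈ -0.00024863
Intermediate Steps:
F(m, B) = B*m
I(U) = 0 (I(U) = 0*U = 0)
1/((I(f(-8, 2)) - 1*(-1032)) - 5054) = 1/((0 - 1*(-1032)) - 5054) = 1/((0 + 1032) - 5054) = 1/(1032 - 5054) = 1/(-4022) = -1/4022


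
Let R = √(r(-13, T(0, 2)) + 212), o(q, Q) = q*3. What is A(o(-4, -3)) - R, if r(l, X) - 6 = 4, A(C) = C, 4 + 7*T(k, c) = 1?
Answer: -12 - √222 ≈ -26.900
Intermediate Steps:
T(k, c) = -3/7 (T(k, c) = -4/7 + (⅐)*1 = -4/7 + ⅐ = -3/7)
o(q, Q) = 3*q
r(l, X) = 10 (r(l, X) = 6 + 4 = 10)
R = √222 (R = √(10 + 212) = √222 ≈ 14.900)
A(o(-4, -3)) - R = 3*(-4) - √222 = -12 - √222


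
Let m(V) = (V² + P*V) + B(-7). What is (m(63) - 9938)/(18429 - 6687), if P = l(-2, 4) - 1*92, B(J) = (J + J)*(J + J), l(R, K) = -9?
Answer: -6068/5871 ≈ -1.0336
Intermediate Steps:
B(J) = 4*J² (B(J) = (2*J)*(2*J) = 4*J²)
P = -101 (P = -9 - 1*92 = -9 - 92 = -101)
m(V) = 196 + V² - 101*V (m(V) = (V² - 101*V) + 4*(-7)² = (V² - 101*V) + 4*49 = (V² - 101*V) + 196 = 196 + V² - 101*V)
(m(63) - 9938)/(18429 - 6687) = ((196 + 63² - 101*63) - 9938)/(18429 - 6687) = ((196 + 3969 - 6363) - 9938)/11742 = (-2198 - 9938)*(1/11742) = -12136*1/11742 = -6068/5871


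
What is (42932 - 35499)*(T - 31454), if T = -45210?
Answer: -569843512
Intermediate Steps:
(42932 - 35499)*(T - 31454) = (42932 - 35499)*(-45210 - 31454) = 7433*(-76664) = -569843512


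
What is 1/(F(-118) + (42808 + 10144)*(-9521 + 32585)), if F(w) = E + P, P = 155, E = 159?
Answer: 1/1221285242 ≈ 8.1881e-10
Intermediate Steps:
F(w) = 314 (F(w) = 159 + 155 = 314)
1/(F(-118) + (42808 + 10144)*(-9521 + 32585)) = 1/(314 + (42808 + 10144)*(-9521 + 32585)) = 1/(314 + 52952*23064) = 1/(314 + 1221284928) = 1/1221285242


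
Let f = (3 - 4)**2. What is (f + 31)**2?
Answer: 1024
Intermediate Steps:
f = 1 (f = (-1)**2 = 1)
(f + 31)**2 = (1 + 31)**2 = 32**2 = 1024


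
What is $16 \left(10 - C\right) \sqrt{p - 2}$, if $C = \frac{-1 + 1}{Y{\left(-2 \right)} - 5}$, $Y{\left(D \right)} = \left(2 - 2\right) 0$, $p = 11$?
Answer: $480$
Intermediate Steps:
$Y{\left(D \right)} = 0$ ($Y{\left(D \right)} = 0 \cdot 0 = 0$)
$C = 0$ ($C = \frac{-1 + 1}{0 - 5} = \frac{0}{-5} = 0 \left(- \frac{1}{5}\right) = 0$)
$16 \left(10 - C\right) \sqrt{p - 2} = 16 \left(10 - 0\right) \sqrt{11 - 2} = 16 \left(10 + 0\right) \sqrt{9} = 16 \cdot 10 \cdot 3 = 160 \cdot 3 = 480$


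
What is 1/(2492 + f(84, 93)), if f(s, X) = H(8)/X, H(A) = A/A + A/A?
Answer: 93/231758 ≈ 0.00040128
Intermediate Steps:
H(A) = 2 (H(A) = 1 + 1 = 2)
f(s, X) = 2/X
1/(2492 + f(84, 93)) = 1/(2492 + 2/93) = 1/(231758/93) = 93/231758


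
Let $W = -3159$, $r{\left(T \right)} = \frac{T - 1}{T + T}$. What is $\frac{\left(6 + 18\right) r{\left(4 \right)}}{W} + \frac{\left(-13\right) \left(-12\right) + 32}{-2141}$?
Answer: $- \frac{68129}{751491} \approx -0.090658$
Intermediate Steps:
$r{\left(T \right)} = \frac{-1 + T}{2 T}$
$\frac{\left(6 + 18\right) r{\left(4 \right)}}{W} + \frac{\left(-13\right) \left(-12\right) + 32}{-2141} = \frac{\left(6 + 18\right) \frac{-1 + 4}{2 \cdot 4}}{-3159} + \frac{\left(-13\right) \left(-12\right) + 32}{-2141} = 24 \cdot \frac{1}{2} \cdot \frac{1}{4} \cdot 3 \left(- \frac{1}{3159}\right) + \left(156 + 32\right) \left(- \frac{1}{2141}\right) = 24 \cdot \frac{3}{8} \left(- \frac{1}{3159}\right) + 188 \left(- \frac{1}{2141}\right) = 9 \left(- \frac{1}{3159}\right) - \frac{188}{2141} = - \frac{1}{351} - \frac{188}{2141} = - \frac{68129}{751491}$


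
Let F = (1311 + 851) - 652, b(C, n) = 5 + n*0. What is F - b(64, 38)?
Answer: 1505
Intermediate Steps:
b(C, n) = 5 (b(C, n) = 5 + 0 = 5)
F = 1510 (F = 2162 - 652 = 1510)
F - b(64, 38) = 1510 - 1*5 = 1510 - 5 = 1505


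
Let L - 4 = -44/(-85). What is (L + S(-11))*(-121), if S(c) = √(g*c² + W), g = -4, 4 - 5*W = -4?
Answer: -46464/85 - 726*I*√335/5 ≈ -546.64 - 2657.6*I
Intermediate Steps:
W = 8/5 (W = ⅘ - ⅕*(-4) = ⅘ + ⅘ = 8/5 ≈ 1.6000)
S(c) = √(8/5 - 4*c²) (S(c) = √(-4*c² + 8/5) = √(8/5 - 4*c²))
L = 384/85 (L = 4 - 44/(-85) = 4 - 44*(-1/85) = 4 + 44/85 = 384/85 ≈ 4.5176)
(L + S(-11))*(-121) = (384/85 + 2*√(10 - 25*(-11)²)/5)*(-121) = (384/85 + 2*√(10 - 25*121)/5)*(-121) = (384/85 + 2*√(10 - 3025)/5)*(-121) = (384/85 + 2*√(-3015)/5)*(-121) = (384/85 + 2*(3*I*√335)/5)*(-121) = (384/85 + 6*I*√335/5)*(-121) = -46464/85 - 726*I*√335/5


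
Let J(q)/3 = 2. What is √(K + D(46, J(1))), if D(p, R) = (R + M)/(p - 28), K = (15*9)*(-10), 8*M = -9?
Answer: I*√194361/12 ≈ 36.739*I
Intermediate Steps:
M = -9/8 (M = (⅛)*(-9) = -9/8 ≈ -1.1250)
J(q) = 6 (J(q) = 3*2 = 6)
K = -1350 (K = 135*(-10) = -1350)
D(p, R) = (-9/8 + R)/(-28 + p) (D(p, R) = (R - 9/8)/(p - 28) = (-9/8 + R)/(-28 + p))
√(K + D(46, J(1))) = √(-1350 + (-9/8 + 6)/(-28 + 46)) = √(-1350 + (39/8)/18) = √(-1350 + (1/18)*(39/8)) = √(-1350 + 13/48) = √(-64787/48) = I*√194361/12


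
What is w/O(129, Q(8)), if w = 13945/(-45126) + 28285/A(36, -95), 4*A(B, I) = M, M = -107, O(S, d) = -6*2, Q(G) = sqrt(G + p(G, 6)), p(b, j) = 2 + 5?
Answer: 5107047755/57941784 ≈ 88.141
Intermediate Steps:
p(b, j) = 7
Q(G) = sqrt(7 + G) (Q(G) = sqrt(G + 7) = sqrt(7 + G))
O(S, d) = -12
A(B, I) = -107/4 (A(B, I) = (1/4)*(-107) = -107/4)
w = -5107047755/4828482 (w = 13945/(-45126) + 28285/(-107/4) = 13945*(-1/45126) + 28285*(-4/107) = -13945/45126 - 113140/107 = -5107047755/4828482 ≈ -1057.7)
w/O(129, Q(8)) = -5107047755/4828482/(-12) = -5107047755/4828482*(-1/12) = 5107047755/57941784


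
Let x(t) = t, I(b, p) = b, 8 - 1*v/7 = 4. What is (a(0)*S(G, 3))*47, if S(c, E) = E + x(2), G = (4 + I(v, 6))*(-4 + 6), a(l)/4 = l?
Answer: 0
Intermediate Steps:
v = 28 (v = 56 - 7*4 = 56 - 28 = 28)
a(l) = 4*l
G = 64 (G = (4 + 28)*(-4 + 6) = 32*2 = 64)
S(c, E) = 2 + E (S(c, E) = E + 2 = 2 + E)
(a(0)*S(G, 3))*47 = ((4*0)*(2 + 3))*47 = (0*5)*47 = 0*47 = 0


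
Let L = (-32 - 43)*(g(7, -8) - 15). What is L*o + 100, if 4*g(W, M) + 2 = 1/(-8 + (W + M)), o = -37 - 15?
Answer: -181375/3 ≈ -60458.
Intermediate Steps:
o = -52
g(W, M) = -½ + 1/(4*(-8 + M + W)) (g(W, M) = -½ + 1/(4*(-8 + (W + M))) = -½ + 1/(4*(-8 + (M + W))) = -½ + 1/(4*(-8 + M + W)))
L = 13975/12 (L = (-32 - 43)*((17/4 - ½*(-8) - ½*7)/(-8 - 8 + 7) - 15) = -75*((17/4 + 4 - 7/2)/(-9) - 15) = -75*(-⅑*19/4 - 15) = -75*(-19/36 - 15) = -75*(-559/36) = 13975/12 ≈ 1164.6)
L*o + 100 = (13975/12)*(-52) + 100 = -181675/3 + 100 = -181375/3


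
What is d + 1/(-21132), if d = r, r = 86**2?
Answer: 156292271/21132 ≈ 7396.0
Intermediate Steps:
r = 7396
d = 7396
d + 1/(-21132) = 7396 + 1/(-21132) = 7396 - 1/21132 = 156292271/21132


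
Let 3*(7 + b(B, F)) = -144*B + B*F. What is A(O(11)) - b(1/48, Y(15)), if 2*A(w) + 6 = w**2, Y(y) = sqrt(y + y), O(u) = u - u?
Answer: 5 - sqrt(30)/144 ≈ 4.9620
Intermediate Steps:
O(u) = 0
Y(y) = sqrt(2)*sqrt(y) (Y(y) = sqrt(2*y) = sqrt(2)*sqrt(y))
b(B, F) = -7 - 48*B + B*F/3 (b(B, F) = -7 + (-144*B + B*F)/3 = -7 + (-48*B + B*F/3) = -7 - 48*B + B*F/3)
A(w) = -3 + w**2/2
A(O(11)) - b(1/48, Y(15)) = (-3 + (1/2)*0**2) - (-7 - 48/48 + (1/3)*(sqrt(2)*sqrt(15))/48) = (-3 + (1/2)*0) - (-7 - 48*1/48 + (1/3)*(1/48)*sqrt(30)) = (-3 + 0) - (-7 - 1 + sqrt(30)/144) = -3 - (-8 + sqrt(30)/144) = -3 + (8 - sqrt(30)/144) = 5 - sqrt(30)/144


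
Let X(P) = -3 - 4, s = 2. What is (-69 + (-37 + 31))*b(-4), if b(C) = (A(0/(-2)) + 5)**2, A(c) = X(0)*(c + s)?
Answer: -6075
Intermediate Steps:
X(P) = -7
A(c) = -14 - 7*c (A(c) = -7*(c + 2) = -7*(2 + c) = -14 - 7*c)
b(C) = 81 (b(C) = ((-14 - 0/(-2)) + 5)**2 = ((-14 - 0*(-1)/2) + 5)**2 = ((-14 - 7*0) + 5)**2 = ((-14 + 0) + 5)**2 = (-14 + 5)**2 = (-9)**2 = 81)
(-69 + (-37 + 31))*b(-4) = (-69 + (-37 + 31))*81 = (-69 - 6)*81 = -75*81 = -6075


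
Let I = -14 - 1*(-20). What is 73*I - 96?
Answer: 342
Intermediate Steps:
I = 6 (I = -14 + 20 = 6)
73*I - 96 = 73*6 - 96 = 438 - 96 = 342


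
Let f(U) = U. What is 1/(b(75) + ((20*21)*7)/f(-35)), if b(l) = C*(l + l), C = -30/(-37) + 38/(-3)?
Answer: -37/68908 ≈ -0.00053695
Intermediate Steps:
C = -1316/111 (C = -30*(-1/37) + 38*(-1/3) = 30/37 - 38/3 = -1316/111 ≈ -11.856)
b(l) = -2632*l/111 (b(l) = -1316*(l + l)/111 = -2632*l/111)
1/(b(75) + ((20*21)*7)/f(-35)) = 1/(-2632/111*75 + ((20*21)*7)/(-35)) = 1/(-65800/37 + (420*7)*(-1/35)) = 1/(-65800/37 + 2940*(-1/35)) = 1/(-65800/37 - 84) = 1/(-68908/37) = -37/68908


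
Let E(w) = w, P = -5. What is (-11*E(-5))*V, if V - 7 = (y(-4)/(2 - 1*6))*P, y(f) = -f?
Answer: 660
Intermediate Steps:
V = 12 (V = 7 + ((-1*(-4))/(2 - 1*6))*(-5) = 7 + (4/(2 - 6))*(-5) = 7 + (4/(-4))*(-5) = 7 + (4*(-¼))*(-5) = 7 - 1*(-5) = 7 + 5 = 12)
(-11*E(-5))*V = -11*(-5)*12 = 55*12 = 660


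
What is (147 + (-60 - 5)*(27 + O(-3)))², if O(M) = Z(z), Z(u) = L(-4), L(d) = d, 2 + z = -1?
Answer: 1817104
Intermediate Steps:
z = -3 (z = -2 - 1 = -3)
Z(u) = -4
O(M) = -4
(147 + (-60 - 5)*(27 + O(-3)))² = (147 + (-60 - 5)*(27 - 4))² = (147 - 65*23)² = (147 - 1495)² = (-1348)² = 1817104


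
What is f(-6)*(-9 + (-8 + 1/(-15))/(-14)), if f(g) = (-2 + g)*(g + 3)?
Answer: -7076/35 ≈ -202.17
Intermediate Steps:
f(g) = (-2 + g)*(3 + g)
f(-6)*(-9 + (-8 + 1/(-15))/(-14)) = (-6 - 6 + (-6)**2)*(-9 + (-8 + 1/(-15))/(-14)) = (-6 - 6 + 36)*(-9 + (-8 + 1*(-1/15))*(-1/14)) = 24*(-9 + (-8 - 1/15)*(-1/14)) = 24*(-9 - 121/15*(-1/14)) = 24*(-9 + 121/210) = 24*(-1769/210) = -7076/35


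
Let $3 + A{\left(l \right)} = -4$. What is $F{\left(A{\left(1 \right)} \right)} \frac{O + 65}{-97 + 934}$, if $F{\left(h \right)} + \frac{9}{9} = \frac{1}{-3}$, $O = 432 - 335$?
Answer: $- \frac{8}{31} \approx -0.25806$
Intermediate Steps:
$A{\left(l \right)} = -7$ ($A{\left(l \right)} = -3 - 4 = -7$)
$O = 97$ ($O = 432 - 335 = 97$)
$F{\left(h \right)} = - \frac{4}{3}$ ($F{\left(h \right)} = -1 + \frac{1}{-3} = -1 - \frac{1}{3} = - \frac{4}{3}$)
$F{\left(A{\left(1 \right)} \right)} \frac{O + 65}{-97 + 934} = - \frac{4 \frac{97 + 65}{-97 + 934}}{3} = - \frac{4 \cdot \frac{162}{837}}{3} = - \frac{4 \cdot 162 \cdot \frac{1}{837}}{3} = \left(- \frac{4}{3}\right) \frac{6}{31} = - \frac{8}{31}$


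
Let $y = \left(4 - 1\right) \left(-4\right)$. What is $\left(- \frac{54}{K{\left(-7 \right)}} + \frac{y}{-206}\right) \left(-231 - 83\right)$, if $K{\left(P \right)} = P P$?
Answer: $\frac{1654152}{5047} \approx 327.75$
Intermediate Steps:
$K{\left(P \right)} = P^{2}$
$y = -12$ ($y = 3 \left(-4\right) = -12$)
$\left(- \frac{54}{K{\left(-7 \right)}} + \frac{y}{-206}\right) \left(-231 - 83\right) = \left(- \frac{54}{\left(-7\right)^{2}} - \frac{12}{-206}\right) \left(-231 - 83\right) = \left(- \frac{54}{49} - - \frac{6}{103}\right) \left(-314\right) = \left(\left(-54\right) \frac{1}{49} + \frac{6}{103}\right) \left(-314\right) = \left(- \frac{54}{49} + \frac{6}{103}\right) \left(-314\right) = \left(- \frac{5268}{5047}\right) \left(-314\right) = \frac{1654152}{5047}$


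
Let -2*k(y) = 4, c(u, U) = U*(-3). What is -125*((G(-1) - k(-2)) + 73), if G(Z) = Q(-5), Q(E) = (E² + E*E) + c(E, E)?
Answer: -17500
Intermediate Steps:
c(u, U) = -3*U
k(y) = -2 (k(y) = -½*4 = -2)
Q(E) = -3*E + 2*E² (Q(E) = (E² + E*E) - 3*E = (E² + E²) - 3*E = 2*E² - 3*E = -3*E + 2*E²)
G(Z) = 65 (G(Z) = -5*(-3 + 2*(-5)) = -5*(-3 - 10) = -5*(-13) = 65)
-125*((G(-1) - k(-2)) + 73) = -125*((65 - 1*(-2)) + 73) = -125*((65 + 2) + 73) = -125*(67 + 73) = -125*140 = -17500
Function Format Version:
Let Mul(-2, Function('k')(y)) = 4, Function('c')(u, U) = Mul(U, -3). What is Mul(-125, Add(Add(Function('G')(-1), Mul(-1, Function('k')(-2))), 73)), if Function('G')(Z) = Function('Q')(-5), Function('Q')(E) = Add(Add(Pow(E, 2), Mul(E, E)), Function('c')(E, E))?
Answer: -17500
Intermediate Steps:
Function('c')(u, U) = Mul(-3, U)
Function('k')(y) = -2 (Function('k')(y) = Mul(Rational(-1, 2), 4) = -2)
Function('Q')(E) = Add(Mul(-3, E), Mul(2, Pow(E, 2))) (Function('Q')(E) = Add(Add(Pow(E, 2), Mul(E, E)), Mul(-3, E)) = Add(Add(Pow(E, 2), Pow(E, 2)), Mul(-3, E)) = Add(Mul(2, Pow(E, 2)), Mul(-3, E)) = Add(Mul(-3, E), Mul(2, Pow(E, 2))))
Function('G')(Z) = 65 (Function('G')(Z) = Mul(-5, Add(-3, Mul(2, -5))) = Mul(-5, Add(-3, -10)) = Mul(-5, -13) = 65)
Mul(-125, Add(Add(Function('G')(-1), Mul(-1, Function('k')(-2))), 73)) = Mul(-125, Add(Add(65, Mul(-1, -2)), 73)) = Mul(-125, Add(Add(65, 2), 73)) = Mul(-125, Add(67, 73)) = Mul(-125, 140) = -17500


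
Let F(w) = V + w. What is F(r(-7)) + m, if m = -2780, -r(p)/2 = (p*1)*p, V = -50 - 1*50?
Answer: -2978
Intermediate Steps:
V = -100 (V = -50 - 50 = -100)
r(p) = -2*p² (r(p) = -2*p*1*p = -2*p*p = -2*p²)
F(w) = -100 + w
F(r(-7)) + m = (-100 - 2*(-7)²) - 2780 = (-100 - 2*49) - 2780 = (-100 - 98) - 2780 = -198 - 2780 = -2978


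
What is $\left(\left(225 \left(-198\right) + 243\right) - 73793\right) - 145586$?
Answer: $-263686$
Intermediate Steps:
$\left(\left(225 \left(-198\right) + 243\right) - 73793\right) - 145586 = \left(\left(-44550 + 243\right) - 73793\right) - 145586 = \left(-44307 - 73793\right) - 145586 = -118100 - 145586 = -263686$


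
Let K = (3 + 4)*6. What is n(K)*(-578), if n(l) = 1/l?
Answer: -289/21 ≈ -13.762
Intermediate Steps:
K = 42 (K = 7*6 = 42)
n(K)*(-578) = -578/42 = (1/42)*(-578) = -289/21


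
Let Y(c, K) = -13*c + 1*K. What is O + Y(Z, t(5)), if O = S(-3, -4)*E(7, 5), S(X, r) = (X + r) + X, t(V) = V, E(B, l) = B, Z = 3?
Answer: -104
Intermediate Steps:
S(X, r) = r + 2*X
Y(c, K) = K - 13*c (Y(c, K) = -13*c + K = K - 13*c)
O = -70 (O = (-4 + 2*(-3))*7 = (-4 - 6)*7 = -10*7 = -70)
O + Y(Z, t(5)) = -70 + (5 - 13*3) = -70 + (5 - 39) = -70 - 34 = -104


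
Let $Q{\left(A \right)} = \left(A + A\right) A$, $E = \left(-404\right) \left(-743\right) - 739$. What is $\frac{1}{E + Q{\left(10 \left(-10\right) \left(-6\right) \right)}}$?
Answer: $\frac{1}{1019433} \approx 9.8094 \cdot 10^{-7}$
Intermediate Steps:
$E = 299433$ ($E = 300172 - 739 = 299433$)
$Q{\left(A \right)} = 2 A^{2}$ ($Q{\left(A \right)} = 2 A A = 2 A^{2}$)
$\frac{1}{E + Q{\left(10 \left(-10\right) \left(-6\right) \right)}} = \frac{1}{299433 + 2 \left(10 \left(-10\right) \left(-6\right)\right)^{2}} = \frac{1}{299433 + 2 \left(\left(-100\right) \left(-6\right)\right)^{2}} = \frac{1}{299433 + 2 \cdot 600^{2}} = \frac{1}{299433 + 2 \cdot 360000} = \frac{1}{299433 + 720000} = \frac{1}{1019433}$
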